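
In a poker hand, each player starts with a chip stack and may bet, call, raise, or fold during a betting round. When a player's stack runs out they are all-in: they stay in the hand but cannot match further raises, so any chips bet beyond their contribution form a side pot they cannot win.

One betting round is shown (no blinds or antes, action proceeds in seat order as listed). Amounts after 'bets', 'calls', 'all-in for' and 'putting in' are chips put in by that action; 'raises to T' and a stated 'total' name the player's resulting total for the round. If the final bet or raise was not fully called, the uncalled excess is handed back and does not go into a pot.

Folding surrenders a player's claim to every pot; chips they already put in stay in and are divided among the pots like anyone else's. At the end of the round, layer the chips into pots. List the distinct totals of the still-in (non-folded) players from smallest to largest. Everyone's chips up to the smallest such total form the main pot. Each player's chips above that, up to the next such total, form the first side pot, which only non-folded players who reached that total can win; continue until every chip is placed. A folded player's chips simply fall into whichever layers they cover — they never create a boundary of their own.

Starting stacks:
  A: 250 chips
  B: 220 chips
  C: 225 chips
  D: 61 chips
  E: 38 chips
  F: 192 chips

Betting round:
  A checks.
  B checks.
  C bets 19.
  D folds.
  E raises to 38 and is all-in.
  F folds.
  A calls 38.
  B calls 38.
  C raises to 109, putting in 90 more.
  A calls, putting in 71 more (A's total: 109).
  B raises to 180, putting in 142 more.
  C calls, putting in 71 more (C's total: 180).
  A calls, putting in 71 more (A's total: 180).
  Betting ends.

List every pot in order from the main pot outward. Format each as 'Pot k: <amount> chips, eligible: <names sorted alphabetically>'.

Pot 1: 152 chips, eligible: A, B, C, E
Pot 2: 426 chips, eligible: A, B, C

Derivation:
Contributions: A=180, B=180, C=180, E=38
Folded: D, F
Pot levels (distinct totals of non-folded players): 38, 180
Layer 1-38: 38 each from A, B, C, E = 38*4 = 152 chips; eligible A, B, C, E
Layer 39-180: 142 each from A, B, C = 142*3 = 426 chips; eligible A, B, C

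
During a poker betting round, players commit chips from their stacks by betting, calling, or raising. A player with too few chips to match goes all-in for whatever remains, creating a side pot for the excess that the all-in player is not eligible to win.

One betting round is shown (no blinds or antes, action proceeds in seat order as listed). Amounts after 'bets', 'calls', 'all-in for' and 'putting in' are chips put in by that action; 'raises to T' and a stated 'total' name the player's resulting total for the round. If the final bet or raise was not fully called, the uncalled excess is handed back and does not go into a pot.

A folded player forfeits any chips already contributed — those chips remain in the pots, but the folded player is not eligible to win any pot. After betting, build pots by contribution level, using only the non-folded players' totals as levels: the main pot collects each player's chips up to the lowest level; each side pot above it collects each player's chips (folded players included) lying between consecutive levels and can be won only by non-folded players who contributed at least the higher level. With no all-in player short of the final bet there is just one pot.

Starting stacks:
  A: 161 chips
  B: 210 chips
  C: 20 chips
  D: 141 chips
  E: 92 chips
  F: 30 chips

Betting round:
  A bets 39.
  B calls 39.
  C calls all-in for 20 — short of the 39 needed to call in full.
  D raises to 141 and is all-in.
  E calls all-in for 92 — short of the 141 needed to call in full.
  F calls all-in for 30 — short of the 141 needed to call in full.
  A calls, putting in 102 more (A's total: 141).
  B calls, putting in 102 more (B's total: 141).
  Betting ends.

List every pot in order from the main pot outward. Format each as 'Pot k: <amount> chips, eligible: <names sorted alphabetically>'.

Contributions: A=141, B=141, C=20, D=141, E=92, F=30
Pot levels (distinct totals of non-folded players): 20, 30, 92, 141
Layer 1-20: 20 each from A, B, C, D, E, F = 20*6 = 120 chips; eligible A, B, C, D, E, F
Layer 21-30: 10 each from A, B, D, E, F = 10*5 = 50 chips; eligible A, B, D, E, F
Layer 31-92: 62 each from A, B, D, E = 62*4 = 248 chips; eligible A, B, D, E
Layer 93-141: 49 each from A, B, D = 49*3 = 147 chips; eligible A, B, D

Pot 1: 120 chips, eligible: A, B, C, D, E, F
Pot 2: 50 chips, eligible: A, B, D, E, F
Pot 3: 248 chips, eligible: A, B, D, E
Pot 4: 147 chips, eligible: A, B, D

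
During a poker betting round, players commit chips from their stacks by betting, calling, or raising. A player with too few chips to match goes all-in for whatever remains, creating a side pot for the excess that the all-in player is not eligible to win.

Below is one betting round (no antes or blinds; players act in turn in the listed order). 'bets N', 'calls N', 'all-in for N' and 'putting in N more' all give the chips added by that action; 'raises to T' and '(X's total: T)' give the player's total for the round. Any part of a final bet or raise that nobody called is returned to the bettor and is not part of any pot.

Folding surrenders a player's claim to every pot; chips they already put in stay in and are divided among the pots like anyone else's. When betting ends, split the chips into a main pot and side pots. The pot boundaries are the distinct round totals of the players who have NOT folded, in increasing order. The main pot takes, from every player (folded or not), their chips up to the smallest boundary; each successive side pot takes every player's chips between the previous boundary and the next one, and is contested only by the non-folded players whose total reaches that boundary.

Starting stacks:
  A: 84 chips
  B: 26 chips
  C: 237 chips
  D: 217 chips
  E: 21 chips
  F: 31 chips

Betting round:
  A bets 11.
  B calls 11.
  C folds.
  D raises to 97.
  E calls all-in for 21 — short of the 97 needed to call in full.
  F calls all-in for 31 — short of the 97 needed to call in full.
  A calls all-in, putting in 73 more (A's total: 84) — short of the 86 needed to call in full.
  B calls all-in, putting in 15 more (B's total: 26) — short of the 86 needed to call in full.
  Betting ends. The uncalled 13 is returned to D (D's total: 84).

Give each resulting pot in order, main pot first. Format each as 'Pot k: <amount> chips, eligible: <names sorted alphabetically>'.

Contributions (after 13 returned to D): A=84, B=26, D=84, E=21, F=31
Folded: C
Pot levels (distinct totals of non-folded players): 21, 26, 31, 84
Layer 1-21: 21 each from A, B, D, E, F = 21*5 = 105 chips; eligible A, B, D, E, F
Layer 22-26: 5 each from A, B, D, F = 5*4 = 20 chips; eligible A, B, D, F
Layer 27-31: 5 each from A, D, F = 5*3 = 15 chips; eligible A, D, F
Layer 32-84: 53 each from A, D = 53*2 = 106 chips; eligible A, D

Pot 1: 105 chips, eligible: A, B, D, E, F
Pot 2: 20 chips, eligible: A, B, D, F
Pot 3: 15 chips, eligible: A, D, F
Pot 4: 106 chips, eligible: A, D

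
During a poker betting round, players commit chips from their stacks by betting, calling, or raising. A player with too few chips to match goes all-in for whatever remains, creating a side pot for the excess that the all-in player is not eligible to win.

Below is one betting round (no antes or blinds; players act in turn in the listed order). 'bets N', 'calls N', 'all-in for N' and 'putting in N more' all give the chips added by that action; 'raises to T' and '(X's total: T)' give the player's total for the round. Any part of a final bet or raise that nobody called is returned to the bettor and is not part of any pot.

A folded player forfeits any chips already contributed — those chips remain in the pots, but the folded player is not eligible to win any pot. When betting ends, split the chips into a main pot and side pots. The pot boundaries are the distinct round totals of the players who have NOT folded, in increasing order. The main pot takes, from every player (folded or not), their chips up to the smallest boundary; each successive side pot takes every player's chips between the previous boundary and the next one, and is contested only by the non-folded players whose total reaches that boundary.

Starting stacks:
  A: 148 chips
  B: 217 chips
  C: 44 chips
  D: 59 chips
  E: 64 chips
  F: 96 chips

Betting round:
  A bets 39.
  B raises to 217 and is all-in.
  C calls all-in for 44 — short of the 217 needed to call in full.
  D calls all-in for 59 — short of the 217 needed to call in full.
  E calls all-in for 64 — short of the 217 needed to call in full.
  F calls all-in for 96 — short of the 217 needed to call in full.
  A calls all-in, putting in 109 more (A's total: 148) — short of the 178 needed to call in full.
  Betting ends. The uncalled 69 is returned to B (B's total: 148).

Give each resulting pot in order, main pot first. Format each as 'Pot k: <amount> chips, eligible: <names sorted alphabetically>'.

Contributions (after 69 returned to B): A=148, B=148, C=44, D=59, E=64, F=96
Pot levels (distinct totals of non-folded players): 44, 59, 64, 96, 148
Layer 1-44: 44 each from A, B, C, D, E, F = 44*6 = 264 chips; eligible A, B, C, D, E, F
Layer 45-59: 15 each from A, B, D, E, F = 15*5 = 75 chips; eligible A, B, D, E, F
Layer 60-64: 5 each from A, B, E, F = 5*4 = 20 chips; eligible A, B, E, F
Layer 65-96: 32 each from A, B, F = 32*3 = 96 chips; eligible A, B, F
Layer 97-148: 52 each from A, B = 52*2 = 104 chips; eligible A, B

Pot 1: 264 chips, eligible: A, B, C, D, E, F
Pot 2: 75 chips, eligible: A, B, D, E, F
Pot 3: 20 chips, eligible: A, B, E, F
Pot 4: 96 chips, eligible: A, B, F
Pot 5: 104 chips, eligible: A, B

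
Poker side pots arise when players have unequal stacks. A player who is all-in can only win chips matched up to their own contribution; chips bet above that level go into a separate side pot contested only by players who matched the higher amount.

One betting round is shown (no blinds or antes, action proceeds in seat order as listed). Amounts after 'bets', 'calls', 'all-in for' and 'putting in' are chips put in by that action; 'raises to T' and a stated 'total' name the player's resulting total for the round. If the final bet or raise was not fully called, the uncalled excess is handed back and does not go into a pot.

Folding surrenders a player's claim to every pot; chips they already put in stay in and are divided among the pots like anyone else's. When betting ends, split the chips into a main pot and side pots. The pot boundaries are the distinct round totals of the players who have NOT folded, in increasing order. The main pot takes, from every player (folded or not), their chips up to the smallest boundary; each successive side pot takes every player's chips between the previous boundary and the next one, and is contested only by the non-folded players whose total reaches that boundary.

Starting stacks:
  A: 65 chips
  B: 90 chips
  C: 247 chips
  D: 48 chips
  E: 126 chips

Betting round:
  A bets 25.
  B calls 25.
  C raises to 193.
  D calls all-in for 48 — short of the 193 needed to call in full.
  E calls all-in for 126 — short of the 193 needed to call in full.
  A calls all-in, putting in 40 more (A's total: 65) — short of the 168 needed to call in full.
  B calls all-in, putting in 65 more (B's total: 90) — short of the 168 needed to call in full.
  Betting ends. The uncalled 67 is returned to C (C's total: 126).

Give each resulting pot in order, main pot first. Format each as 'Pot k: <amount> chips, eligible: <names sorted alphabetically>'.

Pot 1: 240 chips, eligible: A, B, C, D, E
Pot 2: 68 chips, eligible: A, B, C, E
Pot 3: 75 chips, eligible: B, C, E
Pot 4: 72 chips, eligible: C, E

Derivation:
Contributions (after 67 returned to C): A=65, B=90, C=126, D=48, E=126
Pot levels (distinct totals of non-folded players): 48, 65, 90, 126
Layer 1-48: 48 each from A, B, C, D, E = 48*5 = 240 chips; eligible A, B, C, D, E
Layer 49-65: 17 each from A, B, C, E = 17*4 = 68 chips; eligible A, B, C, E
Layer 66-90: 25 each from B, C, E = 25*3 = 75 chips; eligible B, C, E
Layer 91-126: 36 each from C, E = 36*2 = 72 chips; eligible C, E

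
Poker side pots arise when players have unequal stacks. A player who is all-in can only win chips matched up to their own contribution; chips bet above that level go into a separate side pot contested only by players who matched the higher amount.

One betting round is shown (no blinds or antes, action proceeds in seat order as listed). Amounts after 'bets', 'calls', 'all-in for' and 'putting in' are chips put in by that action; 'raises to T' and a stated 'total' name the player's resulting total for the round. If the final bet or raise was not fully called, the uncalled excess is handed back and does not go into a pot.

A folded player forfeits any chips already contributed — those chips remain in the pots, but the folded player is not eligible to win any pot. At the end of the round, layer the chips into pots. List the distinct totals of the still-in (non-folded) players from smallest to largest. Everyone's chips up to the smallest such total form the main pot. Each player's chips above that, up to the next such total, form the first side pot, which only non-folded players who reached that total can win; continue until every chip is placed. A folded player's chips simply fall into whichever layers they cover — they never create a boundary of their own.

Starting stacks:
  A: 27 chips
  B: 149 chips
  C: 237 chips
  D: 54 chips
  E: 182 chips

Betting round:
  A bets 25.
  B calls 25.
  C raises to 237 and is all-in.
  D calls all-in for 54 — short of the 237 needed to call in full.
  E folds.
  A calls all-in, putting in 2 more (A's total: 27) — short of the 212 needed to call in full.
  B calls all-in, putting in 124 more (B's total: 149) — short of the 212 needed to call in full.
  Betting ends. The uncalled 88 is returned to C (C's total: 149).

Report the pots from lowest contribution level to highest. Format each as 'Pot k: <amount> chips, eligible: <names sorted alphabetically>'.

Contributions (after 88 returned to C): A=27, B=149, C=149, D=54
Folded: E
Pot levels (distinct totals of non-folded players): 27, 54, 149
Layer 1-27: 27 each from A, B, C, D = 27*4 = 108 chips; eligible A, B, C, D
Layer 28-54: 27 each from B, C, D = 27*3 = 81 chips; eligible B, C, D
Layer 55-149: 95 each from B, C = 95*2 = 190 chips; eligible B, C

Pot 1: 108 chips, eligible: A, B, C, D
Pot 2: 81 chips, eligible: B, C, D
Pot 3: 190 chips, eligible: B, C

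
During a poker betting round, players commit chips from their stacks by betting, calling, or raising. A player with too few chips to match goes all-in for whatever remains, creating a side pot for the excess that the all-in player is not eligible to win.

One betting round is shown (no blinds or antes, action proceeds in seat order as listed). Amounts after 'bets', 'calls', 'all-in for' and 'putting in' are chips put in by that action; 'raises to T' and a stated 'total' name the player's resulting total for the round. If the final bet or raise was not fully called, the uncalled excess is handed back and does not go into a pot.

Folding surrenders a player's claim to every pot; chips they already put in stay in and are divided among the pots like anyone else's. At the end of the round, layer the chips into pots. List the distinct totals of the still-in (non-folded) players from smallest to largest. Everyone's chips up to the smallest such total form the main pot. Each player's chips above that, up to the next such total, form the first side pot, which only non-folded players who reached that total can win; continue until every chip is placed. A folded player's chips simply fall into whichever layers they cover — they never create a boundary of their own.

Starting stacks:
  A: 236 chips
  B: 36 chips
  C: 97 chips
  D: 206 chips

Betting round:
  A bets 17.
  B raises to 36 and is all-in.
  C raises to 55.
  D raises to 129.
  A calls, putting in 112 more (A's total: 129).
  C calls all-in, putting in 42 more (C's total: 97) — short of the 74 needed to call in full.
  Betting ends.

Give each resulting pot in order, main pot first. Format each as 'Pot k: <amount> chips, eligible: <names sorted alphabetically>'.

Contributions: A=129, B=36, C=97, D=129
Pot levels (distinct totals of non-folded players): 36, 97, 129
Layer 1-36: 36 each from A, B, C, D = 36*4 = 144 chips; eligible A, B, C, D
Layer 37-97: 61 each from A, C, D = 61*3 = 183 chips; eligible A, C, D
Layer 98-129: 32 each from A, D = 32*2 = 64 chips; eligible A, D

Pot 1: 144 chips, eligible: A, B, C, D
Pot 2: 183 chips, eligible: A, C, D
Pot 3: 64 chips, eligible: A, D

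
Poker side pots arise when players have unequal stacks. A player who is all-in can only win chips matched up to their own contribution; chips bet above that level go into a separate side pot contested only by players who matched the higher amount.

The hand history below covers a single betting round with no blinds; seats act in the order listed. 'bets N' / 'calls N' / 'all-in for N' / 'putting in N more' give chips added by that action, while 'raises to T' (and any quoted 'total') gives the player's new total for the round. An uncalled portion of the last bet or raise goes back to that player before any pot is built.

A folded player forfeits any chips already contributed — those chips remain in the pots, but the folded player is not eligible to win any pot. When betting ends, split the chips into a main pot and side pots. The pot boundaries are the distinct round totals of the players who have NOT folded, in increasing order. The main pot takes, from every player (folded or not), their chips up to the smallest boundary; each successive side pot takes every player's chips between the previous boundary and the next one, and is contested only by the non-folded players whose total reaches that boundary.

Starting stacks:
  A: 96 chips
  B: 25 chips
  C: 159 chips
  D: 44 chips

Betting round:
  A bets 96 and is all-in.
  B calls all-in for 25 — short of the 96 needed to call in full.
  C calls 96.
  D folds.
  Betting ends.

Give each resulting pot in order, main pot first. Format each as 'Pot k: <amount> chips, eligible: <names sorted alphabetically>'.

Pot 1: 75 chips, eligible: A, B, C
Pot 2: 142 chips, eligible: A, C

Derivation:
Contributions: A=96, B=25, C=96
Folded: D
Pot levels (distinct totals of non-folded players): 25, 96
Layer 1-25: 25 each from A, B, C = 25*3 = 75 chips; eligible A, B, C
Layer 26-96: 71 each from A, C = 71*2 = 142 chips; eligible A, C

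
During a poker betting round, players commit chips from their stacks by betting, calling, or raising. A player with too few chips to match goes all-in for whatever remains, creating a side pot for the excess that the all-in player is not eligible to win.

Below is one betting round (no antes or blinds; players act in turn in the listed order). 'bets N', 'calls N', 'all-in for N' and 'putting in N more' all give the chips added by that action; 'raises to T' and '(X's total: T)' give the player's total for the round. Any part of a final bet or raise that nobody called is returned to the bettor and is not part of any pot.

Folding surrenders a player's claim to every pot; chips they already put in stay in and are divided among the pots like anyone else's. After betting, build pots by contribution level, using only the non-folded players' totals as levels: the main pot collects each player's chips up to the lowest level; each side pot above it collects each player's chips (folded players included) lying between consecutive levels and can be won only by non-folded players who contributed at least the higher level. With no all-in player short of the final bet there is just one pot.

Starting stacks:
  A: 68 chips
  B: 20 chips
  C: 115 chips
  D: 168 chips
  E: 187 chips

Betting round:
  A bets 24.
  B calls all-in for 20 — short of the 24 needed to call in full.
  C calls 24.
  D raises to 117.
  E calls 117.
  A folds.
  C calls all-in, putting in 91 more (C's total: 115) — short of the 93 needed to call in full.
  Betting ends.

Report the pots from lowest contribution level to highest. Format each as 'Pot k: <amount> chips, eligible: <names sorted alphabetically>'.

Pot 1: 100 chips, eligible: B, C, D, E
Pot 2: 289 chips, eligible: C, D, E
Pot 3: 4 chips, eligible: D, E

Derivation:
Contributions: A=24, B=20, C=115, D=117, E=117
Folded: A
Pot levels (distinct totals of non-folded players): 20, 115, 117
Layer 1-20: 20 each from A, B, C, D, E = 20*5 = 100 chips; eligible B, C, D, E
Layer 21-115: A 4 + C 95 + D 95 + E 95 = 289 chips; eligible C, D, E
Layer 116-117: 2 each from D, E = 2*2 = 4 chips; eligible D, E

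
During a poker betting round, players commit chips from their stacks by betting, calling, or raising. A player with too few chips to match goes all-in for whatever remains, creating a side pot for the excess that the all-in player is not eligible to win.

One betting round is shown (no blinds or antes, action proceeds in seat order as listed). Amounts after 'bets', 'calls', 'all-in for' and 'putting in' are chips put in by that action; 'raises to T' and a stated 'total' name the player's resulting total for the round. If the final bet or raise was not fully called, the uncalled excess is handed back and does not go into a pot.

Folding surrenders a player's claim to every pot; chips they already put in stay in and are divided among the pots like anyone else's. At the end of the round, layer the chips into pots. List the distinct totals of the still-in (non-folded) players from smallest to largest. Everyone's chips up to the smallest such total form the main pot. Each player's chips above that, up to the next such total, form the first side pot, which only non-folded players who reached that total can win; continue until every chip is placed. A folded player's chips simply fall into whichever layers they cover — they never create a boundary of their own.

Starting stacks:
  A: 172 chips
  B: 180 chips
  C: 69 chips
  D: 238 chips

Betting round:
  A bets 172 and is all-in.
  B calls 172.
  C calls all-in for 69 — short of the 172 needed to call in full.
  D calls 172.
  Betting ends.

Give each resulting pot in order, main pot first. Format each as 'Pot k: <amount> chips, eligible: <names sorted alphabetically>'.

Contributions: A=172, B=172, C=69, D=172
Pot levels (distinct totals of non-folded players): 69, 172
Layer 1-69: 69 each from A, B, C, D = 69*4 = 276 chips; eligible A, B, C, D
Layer 70-172: 103 each from A, B, D = 103*3 = 309 chips; eligible A, B, D

Pot 1: 276 chips, eligible: A, B, C, D
Pot 2: 309 chips, eligible: A, B, D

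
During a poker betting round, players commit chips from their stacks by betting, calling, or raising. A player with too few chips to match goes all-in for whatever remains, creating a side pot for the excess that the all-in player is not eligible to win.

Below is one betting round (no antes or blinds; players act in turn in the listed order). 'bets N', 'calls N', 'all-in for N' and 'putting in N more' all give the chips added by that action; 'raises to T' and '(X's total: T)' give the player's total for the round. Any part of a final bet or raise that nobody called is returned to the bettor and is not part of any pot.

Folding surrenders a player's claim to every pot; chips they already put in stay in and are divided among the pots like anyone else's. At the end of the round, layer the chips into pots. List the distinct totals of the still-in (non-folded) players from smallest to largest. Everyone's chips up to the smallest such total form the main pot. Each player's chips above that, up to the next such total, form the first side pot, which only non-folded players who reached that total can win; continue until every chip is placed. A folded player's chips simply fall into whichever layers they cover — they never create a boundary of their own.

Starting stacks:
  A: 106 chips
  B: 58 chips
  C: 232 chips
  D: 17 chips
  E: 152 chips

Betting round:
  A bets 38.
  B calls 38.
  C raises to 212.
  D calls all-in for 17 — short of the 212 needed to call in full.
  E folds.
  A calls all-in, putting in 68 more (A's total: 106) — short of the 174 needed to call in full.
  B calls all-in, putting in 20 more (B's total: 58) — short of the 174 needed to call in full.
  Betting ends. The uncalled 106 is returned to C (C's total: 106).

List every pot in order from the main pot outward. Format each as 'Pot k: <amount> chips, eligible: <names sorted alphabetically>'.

Contributions (after 106 returned to C): A=106, B=58, C=106, D=17
Folded: E
Pot levels (distinct totals of non-folded players): 17, 58, 106
Layer 1-17: 17 each from A, B, C, D = 17*4 = 68 chips; eligible A, B, C, D
Layer 18-58: 41 each from A, B, C = 41*3 = 123 chips; eligible A, B, C
Layer 59-106: 48 each from A, C = 48*2 = 96 chips; eligible A, C

Pot 1: 68 chips, eligible: A, B, C, D
Pot 2: 123 chips, eligible: A, B, C
Pot 3: 96 chips, eligible: A, C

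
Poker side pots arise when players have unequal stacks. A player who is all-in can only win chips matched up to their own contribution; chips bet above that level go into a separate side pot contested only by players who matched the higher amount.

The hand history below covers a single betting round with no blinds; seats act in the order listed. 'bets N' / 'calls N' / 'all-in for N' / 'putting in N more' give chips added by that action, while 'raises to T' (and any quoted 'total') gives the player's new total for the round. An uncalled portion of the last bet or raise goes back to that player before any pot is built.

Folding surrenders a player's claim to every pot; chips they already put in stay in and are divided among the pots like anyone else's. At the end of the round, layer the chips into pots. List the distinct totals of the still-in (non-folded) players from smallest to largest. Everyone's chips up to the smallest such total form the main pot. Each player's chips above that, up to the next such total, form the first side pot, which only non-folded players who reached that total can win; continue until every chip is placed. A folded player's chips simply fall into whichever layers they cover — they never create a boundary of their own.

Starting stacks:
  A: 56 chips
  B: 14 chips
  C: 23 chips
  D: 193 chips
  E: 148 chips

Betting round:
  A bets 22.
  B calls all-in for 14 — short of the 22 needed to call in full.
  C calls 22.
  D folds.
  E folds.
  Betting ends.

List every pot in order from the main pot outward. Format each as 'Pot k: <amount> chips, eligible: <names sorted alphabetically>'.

Contributions: A=22, B=14, C=22
Folded: D, E
Pot levels (distinct totals of non-folded players): 14, 22
Layer 1-14: 14 each from A, B, C = 14*3 = 42 chips; eligible A, B, C
Layer 15-22: 8 each from A, C = 8*2 = 16 chips; eligible A, C

Pot 1: 42 chips, eligible: A, B, C
Pot 2: 16 chips, eligible: A, C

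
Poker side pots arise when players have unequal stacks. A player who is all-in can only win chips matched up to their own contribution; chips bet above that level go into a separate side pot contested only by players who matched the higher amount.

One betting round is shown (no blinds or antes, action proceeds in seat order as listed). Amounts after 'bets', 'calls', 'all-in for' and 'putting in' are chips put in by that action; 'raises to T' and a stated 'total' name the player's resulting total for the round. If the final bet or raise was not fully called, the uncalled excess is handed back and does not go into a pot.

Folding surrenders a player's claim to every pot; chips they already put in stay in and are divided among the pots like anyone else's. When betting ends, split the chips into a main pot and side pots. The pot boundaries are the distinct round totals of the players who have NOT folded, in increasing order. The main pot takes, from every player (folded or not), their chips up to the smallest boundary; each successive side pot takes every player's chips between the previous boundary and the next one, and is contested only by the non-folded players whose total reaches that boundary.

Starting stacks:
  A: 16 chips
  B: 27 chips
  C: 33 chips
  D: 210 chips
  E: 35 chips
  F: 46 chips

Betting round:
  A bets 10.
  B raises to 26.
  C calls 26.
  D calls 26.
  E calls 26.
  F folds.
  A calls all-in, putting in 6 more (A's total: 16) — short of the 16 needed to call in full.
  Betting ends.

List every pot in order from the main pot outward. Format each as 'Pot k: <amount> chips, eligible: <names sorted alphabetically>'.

Contributions: A=16, B=26, C=26, D=26, E=26
Folded: F
Pot levels (distinct totals of non-folded players): 16, 26
Layer 1-16: 16 each from A, B, C, D, E = 16*5 = 80 chips; eligible A, B, C, D, E
Layer 17-26: 10 each from B, C, D, E = 10*4 = 40 chips; eligible B, C, D, E

Pot 1: 80 chips, eligible: A, B, C, D, E
Pot 2: 40 chips, eligible: B, C, D, E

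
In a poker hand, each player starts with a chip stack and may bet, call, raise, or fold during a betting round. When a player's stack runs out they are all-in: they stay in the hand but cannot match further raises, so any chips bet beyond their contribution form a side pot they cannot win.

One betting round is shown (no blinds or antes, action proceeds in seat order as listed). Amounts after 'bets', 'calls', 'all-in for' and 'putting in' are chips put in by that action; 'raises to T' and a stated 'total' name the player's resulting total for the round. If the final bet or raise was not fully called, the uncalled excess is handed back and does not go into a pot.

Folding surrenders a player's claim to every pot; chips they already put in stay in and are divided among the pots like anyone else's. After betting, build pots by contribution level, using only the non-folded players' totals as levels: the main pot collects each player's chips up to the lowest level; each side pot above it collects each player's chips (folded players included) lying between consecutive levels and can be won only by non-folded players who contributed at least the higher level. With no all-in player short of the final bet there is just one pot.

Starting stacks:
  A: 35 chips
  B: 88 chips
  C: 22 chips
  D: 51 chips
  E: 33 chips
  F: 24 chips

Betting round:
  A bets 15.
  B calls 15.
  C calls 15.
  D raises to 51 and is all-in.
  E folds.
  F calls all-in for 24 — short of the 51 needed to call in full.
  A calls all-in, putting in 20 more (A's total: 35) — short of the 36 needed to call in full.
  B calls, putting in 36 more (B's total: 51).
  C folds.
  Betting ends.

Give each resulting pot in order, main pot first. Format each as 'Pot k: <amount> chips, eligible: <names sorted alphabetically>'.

Pot 1: 111 chips, eligible: A, B, D, F
Pot 2: 33 chips, eligible: A, B, D
Pot 3: 32 chips, eligible: B, D

Derivation:
Contributions: A=35, B=51, C=15, D=51, F=24
Folded: C, E
Pot levels (distinct totals of non-folded players): 24, 35, 51
Layer 1-24: A 24 + B 24 + C 15 + D 24 + F 24 = 111 chips; eligible A, B, D, F
Layer 25-35: 11 each from A, B, D = 11*3 = 33 chips; eligible A, B, D
Layer 36-51: 16 each from B, D = 16*2 = 32 chips; eligible B, D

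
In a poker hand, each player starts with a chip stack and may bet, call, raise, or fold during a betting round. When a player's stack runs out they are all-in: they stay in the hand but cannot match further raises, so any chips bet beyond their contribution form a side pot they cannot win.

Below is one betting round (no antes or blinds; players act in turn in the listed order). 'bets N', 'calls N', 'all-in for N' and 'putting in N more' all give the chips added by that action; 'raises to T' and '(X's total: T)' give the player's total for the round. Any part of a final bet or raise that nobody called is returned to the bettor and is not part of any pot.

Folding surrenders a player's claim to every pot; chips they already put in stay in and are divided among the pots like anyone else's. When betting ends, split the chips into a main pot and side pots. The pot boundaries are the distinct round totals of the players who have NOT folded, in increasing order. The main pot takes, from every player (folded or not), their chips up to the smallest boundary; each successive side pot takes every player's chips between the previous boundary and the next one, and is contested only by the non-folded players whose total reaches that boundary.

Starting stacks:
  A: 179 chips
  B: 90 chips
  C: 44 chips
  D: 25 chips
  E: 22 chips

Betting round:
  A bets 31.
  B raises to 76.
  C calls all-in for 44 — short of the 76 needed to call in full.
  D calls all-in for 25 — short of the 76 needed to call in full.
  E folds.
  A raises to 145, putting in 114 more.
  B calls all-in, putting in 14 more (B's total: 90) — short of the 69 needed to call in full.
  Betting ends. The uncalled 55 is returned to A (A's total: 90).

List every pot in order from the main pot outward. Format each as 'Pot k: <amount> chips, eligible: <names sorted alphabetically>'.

Contributions (after 55 returned to A): A=90, B=90, C=44, D=25
Folded: E
Pot levels (distinct totals of non-folded players): 25, 44, 90
Layer 1-25: 25 each from A, B, C, D = 25*4 = 100 chips; eligible A, B, C, D
Layer 26-44: 19 each from A, B, C = 19*3 = 57 chips; eligible A, B, C
Layer 45-90: 46 each from A, B = 46*2 = 92 chips; eligible A, B

Pot 1: 100 chips, eligible: A, B, C, D
Pot 2: 57 chips, eligible: A, B, C
Pot 3: 92 chips, eligible: A, B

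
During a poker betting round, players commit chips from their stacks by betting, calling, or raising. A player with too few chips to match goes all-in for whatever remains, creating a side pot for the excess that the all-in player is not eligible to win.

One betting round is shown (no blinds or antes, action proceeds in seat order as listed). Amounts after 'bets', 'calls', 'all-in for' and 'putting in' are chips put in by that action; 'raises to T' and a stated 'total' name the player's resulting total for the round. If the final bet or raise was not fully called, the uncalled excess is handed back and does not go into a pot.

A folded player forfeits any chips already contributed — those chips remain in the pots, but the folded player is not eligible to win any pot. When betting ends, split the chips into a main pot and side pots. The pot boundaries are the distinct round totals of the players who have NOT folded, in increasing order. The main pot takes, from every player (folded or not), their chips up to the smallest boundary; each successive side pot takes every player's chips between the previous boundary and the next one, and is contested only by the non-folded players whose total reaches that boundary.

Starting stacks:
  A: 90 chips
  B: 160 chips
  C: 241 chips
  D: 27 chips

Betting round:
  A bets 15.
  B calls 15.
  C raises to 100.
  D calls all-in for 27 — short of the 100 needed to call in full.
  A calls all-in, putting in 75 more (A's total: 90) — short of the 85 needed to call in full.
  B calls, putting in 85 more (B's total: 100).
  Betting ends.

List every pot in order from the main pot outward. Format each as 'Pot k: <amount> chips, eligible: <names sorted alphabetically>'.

Contributions: A=90, B=100, C=100, D=27
Pot levels (distinct totals of non-folded players): 27, 90, 100
Layer 1-27: 27 each from A, B, C, D = 27*4 = 108 chips; eligible A, B, C, D
Layer 28-90: 63 each from A, B, C = 63*3 = 189 chips; eligible A, B, C
Layer 91-100: 10 each from B, C = 10*2 = 20 chips; eligible B, C

Pot 1: 108 chips, eligible: A, B, C, D
Pot 2: 189 chips, eligible: A, B, C
Pot 3: 20 chips, eligible: B, C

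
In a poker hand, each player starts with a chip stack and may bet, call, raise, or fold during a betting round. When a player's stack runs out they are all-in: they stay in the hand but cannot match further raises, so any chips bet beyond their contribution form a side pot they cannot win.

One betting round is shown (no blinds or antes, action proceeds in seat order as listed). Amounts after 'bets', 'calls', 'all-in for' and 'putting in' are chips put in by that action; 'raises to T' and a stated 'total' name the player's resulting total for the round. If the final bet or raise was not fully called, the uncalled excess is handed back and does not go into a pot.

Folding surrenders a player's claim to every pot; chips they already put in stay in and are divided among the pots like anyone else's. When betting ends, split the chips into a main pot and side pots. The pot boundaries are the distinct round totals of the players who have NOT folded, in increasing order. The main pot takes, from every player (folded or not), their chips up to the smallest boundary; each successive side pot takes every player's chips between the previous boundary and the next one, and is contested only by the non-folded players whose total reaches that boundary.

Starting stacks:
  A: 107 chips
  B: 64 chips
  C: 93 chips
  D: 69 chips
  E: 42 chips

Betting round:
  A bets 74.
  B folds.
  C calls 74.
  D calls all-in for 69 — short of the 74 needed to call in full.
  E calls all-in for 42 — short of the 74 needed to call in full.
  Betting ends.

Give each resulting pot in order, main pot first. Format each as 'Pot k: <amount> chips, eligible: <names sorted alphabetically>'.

Contributions: A=74, C=74, D=69, E=42
Folded: B
Pot levels (distinct totals of non-folded players): 42, 69, 74
Layer 1-42: 42 each from A, C, D, E = 42*4 = 168 chips; eligible A, C, D, E
Layer 43-69: 27 each from A, C, D = 27*3 = 81 chips; eligible A, C, D
Layer 70-74: 5 each from A, C = 5*2 = 10 chips; eligible A, C

Pot 1: 168 chips, eligible: A, C, D, E
Pot 2: 81 chips, eligible: A, C, D
Pot 3: 10 chips, eligible: A, C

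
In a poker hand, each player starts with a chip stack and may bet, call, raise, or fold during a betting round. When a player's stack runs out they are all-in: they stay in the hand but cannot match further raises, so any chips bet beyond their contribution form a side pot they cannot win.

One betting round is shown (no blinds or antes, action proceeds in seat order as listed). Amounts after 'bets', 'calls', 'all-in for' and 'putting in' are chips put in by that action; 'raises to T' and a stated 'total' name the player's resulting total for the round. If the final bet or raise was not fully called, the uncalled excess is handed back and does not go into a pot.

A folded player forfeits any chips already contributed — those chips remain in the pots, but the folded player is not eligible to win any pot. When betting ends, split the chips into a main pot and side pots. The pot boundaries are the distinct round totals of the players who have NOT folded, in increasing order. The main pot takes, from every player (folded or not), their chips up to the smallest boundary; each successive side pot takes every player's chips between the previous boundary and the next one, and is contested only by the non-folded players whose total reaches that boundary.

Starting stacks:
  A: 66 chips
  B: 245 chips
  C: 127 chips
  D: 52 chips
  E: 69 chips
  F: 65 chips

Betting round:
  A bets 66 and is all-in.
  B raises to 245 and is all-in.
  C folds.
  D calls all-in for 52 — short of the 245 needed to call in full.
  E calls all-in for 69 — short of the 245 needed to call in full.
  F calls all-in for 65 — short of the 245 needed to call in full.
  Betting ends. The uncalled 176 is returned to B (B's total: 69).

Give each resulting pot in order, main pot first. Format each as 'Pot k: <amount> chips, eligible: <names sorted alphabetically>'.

Contributions (after 176 returned to B): A=66, B=69, D=52, E=69, F=65
Folded: C
Pot levels (distinct totals of non-folded players): 52, 65, 66, 69
Layer 1-52: 52 each from A, B, D, E, F = 52*5 = 260 chips; eligible A, B, D, E, F
Layer 53-65: 13 each from A, B, E, F = 13*4 = 52 chips; eligible A, B, E, F
Layer 66-66: 1 each from A, B, E = 1*3 = 3 chips; eligible A, B, E
Layer 67-69: 3 each from B, E = 3*2 = 6 chips; eligible B, E

Pot 1: 260 chips, eligible: A, B, D, E, F
Pot 2: 52 chips, eligible: A, B, E, F
Pot 3: 3 chips, eligible: A, B, E
Pot 4: 6 chips, eligible: B, E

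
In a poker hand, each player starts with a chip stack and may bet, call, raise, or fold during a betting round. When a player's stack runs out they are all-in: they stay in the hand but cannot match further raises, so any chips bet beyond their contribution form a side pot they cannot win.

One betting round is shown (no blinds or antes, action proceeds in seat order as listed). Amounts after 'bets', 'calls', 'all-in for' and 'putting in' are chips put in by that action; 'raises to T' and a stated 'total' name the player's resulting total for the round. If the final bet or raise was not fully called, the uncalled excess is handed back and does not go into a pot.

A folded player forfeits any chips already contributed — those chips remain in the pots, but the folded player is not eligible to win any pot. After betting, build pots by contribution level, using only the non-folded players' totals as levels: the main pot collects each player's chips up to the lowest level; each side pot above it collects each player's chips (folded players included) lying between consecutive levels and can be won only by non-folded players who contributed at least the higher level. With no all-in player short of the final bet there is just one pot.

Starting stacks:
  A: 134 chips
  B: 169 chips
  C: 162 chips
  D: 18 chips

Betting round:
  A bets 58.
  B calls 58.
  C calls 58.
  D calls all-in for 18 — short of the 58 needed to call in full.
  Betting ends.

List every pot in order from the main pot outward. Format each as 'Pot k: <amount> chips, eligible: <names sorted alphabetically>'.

Pot 1: 72 chips, eligible: A, B, C, D
Pot 2: 120 chips, eligible: A, B, C

Derivation:
Contributions: A=58, B=58, C=58, D=18
Pot levels (distinct totals of non-folded players): 18, 58
Layer 1-18: 18 each from A, B, C, D = 18*4 = 72 chips; eligible A, B, C, D
Layer 19-58: 40 each from A, B, C = 40*3 = 120 chips; eligible A, B, C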